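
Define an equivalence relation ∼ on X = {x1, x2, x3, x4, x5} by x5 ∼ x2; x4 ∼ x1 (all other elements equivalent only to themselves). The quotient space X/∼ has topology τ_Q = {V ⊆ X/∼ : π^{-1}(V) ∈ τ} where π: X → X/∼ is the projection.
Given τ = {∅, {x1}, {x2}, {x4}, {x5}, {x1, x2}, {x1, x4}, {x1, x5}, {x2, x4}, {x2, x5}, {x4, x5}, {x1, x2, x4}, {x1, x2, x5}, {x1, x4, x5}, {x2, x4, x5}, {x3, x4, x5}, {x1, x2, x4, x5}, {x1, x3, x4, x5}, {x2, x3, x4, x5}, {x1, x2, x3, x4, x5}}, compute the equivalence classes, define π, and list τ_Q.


X/∼ = {[x1=x4], [x2=x5], [x3]}; |τ_Q| = 5.

Equivalence classes: [x1=x4], [x2=x5], [x3].
Quotient map π: X → X/∼ sends x1 ↦ [x1=x4], x2 ↦ [x2=x5], x3 ↦ [x3], x4 ↦ [x1=x4], x5 ↦ [x2=x5].
For each subset V ⊆ X/∼, compute π^{-1}(V) ⊆ X and check whether π^{-1}(V) ∈ τ. V is open in τ_Q iff π^{-1}(V) ∈ τ.
  V = {}: π^{-1}(V) = ∅ ∈ τ ✓.
  V = {[x1=x4]}: π^{-1}(V) = {x1, x4} ∈ τ ✓.
  V = {[x2=x5]}: π^{-1}(V) = {x2, x5} ∈ τ ✓.
  V = {[x1=x4], [x2=x5]}: π^{-1}(V) = {x1, x2, x4, x5} ∈ τ ✓.
  V = {[x3]}: π^{-1}(V) = {x3} ∉ τ ✗.
  V = {[x1=x4], [x3]}: π^{-1}(V) = {x1, x3, x4} ∉ τ ✗.
  V = {[x2=x5], [x3]}: π^{-1}(V) = {x2, x3, x5} ∉ τ ✗.
  V = {[x1=x4], [x2=x5], [x3]}: π^{-1}(V) = {x1, x2, x3, x4, x5} ∈ τ ✓.
Open sets in the quotient: τ_Q = {{}, {[x1=x4]}, {[x2=x5]}, {[x1=x4], [x2=x5]}, {[x1=x4], [x2=x5], [x3]}} (5 elements).


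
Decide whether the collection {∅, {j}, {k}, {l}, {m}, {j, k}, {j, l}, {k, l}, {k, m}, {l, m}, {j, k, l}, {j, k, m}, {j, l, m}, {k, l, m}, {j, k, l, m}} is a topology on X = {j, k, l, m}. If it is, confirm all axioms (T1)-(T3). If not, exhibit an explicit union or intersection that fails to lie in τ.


τ is NOT a topology on X.

Axiom (T1): ∅ ∈ τ? Yes; X ∈ τ? Yes.
Axiom (T2/T3): check pairwise unions and intersections of members of τ.
Counterexample for (T2): {j} ∪ {m} = {j, m} ∉ τ. Therefore τ is NOT a topology.


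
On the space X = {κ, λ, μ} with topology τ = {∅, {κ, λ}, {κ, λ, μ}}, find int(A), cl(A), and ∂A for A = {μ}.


int(A) = ∅, cl(A) = {μ}, ∂A = {μ}.

Closed sets in (X, τ) are complements of opens:
  closed(X, τ) = {∅, {μ}, {κ, λ, μ}}.
int(A) = ⋃ {U ∈ τ : U ⊆ A}. Opens contained in A: ∅.
Taking the union of these: int(A) = ∅.
cl(A) = ⋂ {C closed : A ⊆ C}. Closed sets containing A: {μ}, {κ, λ, μ}.
Intersecting these: cl(A) = {μ}.
∂A = cl(A) ∖ int(A) = {μ} ∖ ∅ = {μ}.


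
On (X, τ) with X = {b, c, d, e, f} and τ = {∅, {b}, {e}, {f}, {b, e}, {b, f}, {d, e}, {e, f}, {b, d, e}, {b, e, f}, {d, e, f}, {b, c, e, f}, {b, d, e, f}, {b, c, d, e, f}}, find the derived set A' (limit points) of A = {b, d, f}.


A' = {c}

For each x ∈ X, list the open sets U ∈ τ with x ∈ U, then check whether U ∩ (A ∖ {x}) ≠ ∅ for every such U.
  x = b: open {b} ∋ x has {b} ∩ (A ∖ {b}) = ∅, so x is NOT a limit point.
  x = c: opens ∋ x are {b, c, e, f}, {b, c, d, e, f}; each meets A ∖ {c}, so x IS a limit point.
  x = d: open {d, e} ∋ x has {d, e} ∩ (A ∖ {d}) = ∅, so x is NOT a limit point.
  x = e: open {e} ∋ x has {e} ∩ (A ∖ {e}) = ∅, so x is NOT a limit point.
  x = f: open {f} ∋ x has {f} ∩ (A ∖ {f}) = ∅, so x is NOT a limit point.
Collecting: A' = {c}.


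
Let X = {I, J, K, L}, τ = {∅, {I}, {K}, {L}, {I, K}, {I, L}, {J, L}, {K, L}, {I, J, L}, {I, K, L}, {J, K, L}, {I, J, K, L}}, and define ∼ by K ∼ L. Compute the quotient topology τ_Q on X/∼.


X/∼ = {[I], [J], [K=L]}; |τ_Q| = 6.

Equivalence classes: [I], [J], [K=L].
Quotient map π: X → X/∼ sends I ↦ [I], J ↦ [J], K ↦ [K=L], L ↦ [K=L].
For each subset V ⊆ X/∼, compute π^{-1}(V) ⊆ X and check whether π^{-1}(V) ∈ τ. V is open in τ_Q iff π^{-1}(V) ∈ τ.
  V = {}: π^{-1}(V) = ∅ ∈ τ ✓.
  V = {[I]}: π^{-1}(V) = {I} ∈ τ ✓.
  V = {[J]}: π^{-1}(V) = {J} ∉ τ ✗.
  V = {[I], [J]}: π^{-1}(V) = {I, J} ∉ τ ✗.
  V = {[K=L]}: π^{-1}(V) = {K, L} ∈ τ ✓.
  V = {[I], [K=L]}: π^{-1}(V) = {I, K, L} ∈ τ ✓.
  V = {[J], [K=L]}: π^{-1}(V) = {J, K, L} ∈ τ ✓.
  V = {[I], [J], [K=L]}: π^{-1}(V) = {I, J, K, L} ∈ τ ✓.
Open sets in the quotient: τ_Q = {{}, {[I]}, {[K=L]}, {[I], [K=L]}, {[J], [K=L]}, {[I], [J], [K=L]}} (6 elements).


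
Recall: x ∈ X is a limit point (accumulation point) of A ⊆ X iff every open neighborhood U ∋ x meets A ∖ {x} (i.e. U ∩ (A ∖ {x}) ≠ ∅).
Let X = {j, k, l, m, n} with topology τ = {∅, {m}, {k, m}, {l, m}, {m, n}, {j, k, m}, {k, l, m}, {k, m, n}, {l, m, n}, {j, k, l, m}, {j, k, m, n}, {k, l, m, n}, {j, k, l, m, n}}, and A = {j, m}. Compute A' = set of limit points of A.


A' = {j, k, l, n}

For each x ∈ X, list the open sets U ∈ τ with x ∈ U, then check whether U ∩ (A ∖ {x}) ≠ ∅ for every such U.
  x = j: opens ∋ x are {j, k, m}, {j, k, l, m}, {j, k, m, n}, {j, k, l, m, n}; each meets A ∖ {j}, so x IS a limit point.
  x = k: opens ∋ x are {k, m}, {j, k, m}, {k, l, m}, {k, m, n}, {j, k, l, m}, {j, k, m, n}, {k, l, m, n}, {j, k, l, m, n}; each meets A ∖ {k}, so x IS a limit point.
  x = l: opens ∋ x are {l, m}, {k, l, m}, {l, m, n}, {j, k, l, m}, {k, l, m, n}, {j, k, l, m, n}; each meets A ∖ {l}, so x IS a limit point.
  x = m: open {m} ∋ x has {m} ∩ (A ∖ {m}) = ∅, so x is NOT a limit point.
  x = n: opens ∋ x are {m, n}, {k, m, n}, {l, m, n}, {j, k, m, n}, {k, l, m, n}, {j, k, l, m, n}; each meets A ∖ {n}, so x IS a limit point.
Collecting: A' = {j, k, l, n}.


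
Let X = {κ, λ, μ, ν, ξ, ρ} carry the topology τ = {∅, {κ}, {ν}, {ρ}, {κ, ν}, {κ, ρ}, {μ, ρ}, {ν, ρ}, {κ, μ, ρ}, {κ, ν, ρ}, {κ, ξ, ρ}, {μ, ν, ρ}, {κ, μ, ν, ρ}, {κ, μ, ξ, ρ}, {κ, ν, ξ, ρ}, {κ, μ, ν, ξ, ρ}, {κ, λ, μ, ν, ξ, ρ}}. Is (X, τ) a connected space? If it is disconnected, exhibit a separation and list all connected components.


(X, τ) is connected.

Find clopen sets (U ∈ τ with X ∖ U ∈ τ):
  U = ∅, X ∖ U = {κ, λ, μ, ν, ξ, ρ} — both open, so U is clopen.
  U = {κ, λ, μ, ν, ξ, ρ}, X ∖ U = ∅ — both open, so U is clopen.
Only trivial clopens (∅ and X) exist, so (X, τ) is connected.
Compute connected components by grouping points that agree on all clopens:
  component: {κ, λ, μ, ν, ξ, ρ}


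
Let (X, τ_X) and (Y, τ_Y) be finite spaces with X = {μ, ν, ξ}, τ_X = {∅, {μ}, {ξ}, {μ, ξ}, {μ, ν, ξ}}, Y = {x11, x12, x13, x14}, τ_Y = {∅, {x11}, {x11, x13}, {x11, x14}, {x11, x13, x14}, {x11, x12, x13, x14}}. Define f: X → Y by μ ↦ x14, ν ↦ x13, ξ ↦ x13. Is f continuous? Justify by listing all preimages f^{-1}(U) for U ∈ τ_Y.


f is NOT continuous.

Compute f^{-1}(U) for each U ∈ τ_Y:
  U = ∅: f^{-1}(U) = ∅ ∈ τ_X ✓.
  U = {x11}: f^{-1}(U) = ∅ ∈ τ_X ✓.
  U = {x11, x13}: f^{-1}(U) = {ν, ξ} ∉ τ_X ✗.
  U = {x11, x14}: f^{-1}(U) = {μ} ∈ τ_X ✓.
  U = {x11, x13, x14}: f^{-1}(U) = {μ, ν, ξ} ∈ τ_X ✓.
  U = {x11, x12, x13, x14}: f^{-1}(U) = {μ, ν, ξ} ∈ τ_X ✓.
Found U = {x11, x13} with f^{-1}(U) = {ν, ξ} not in τ_X. Therefore f is NOT continuous.


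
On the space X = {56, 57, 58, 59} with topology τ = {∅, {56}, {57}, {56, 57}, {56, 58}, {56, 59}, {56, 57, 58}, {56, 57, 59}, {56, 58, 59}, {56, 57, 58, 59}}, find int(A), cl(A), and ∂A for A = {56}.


int(A) = {56}, cl(A) = {56, 58, 59}, ∂A = {58, 59}.

Closed sets in (X, τ) are complements of opens:
  closed(X, τ) = {∅, {57}, {58}, {59}, {57, 58}, {57, 59}, {58, 59}, {56, 58, 59}, {57, 58, 59}, {56, 57, 58, 59}}.
int(A) = ⋃ {U ∈ τ : U ⊆ A}. Opens contained in A: ∅, {56}.
Taking the union of these: int(A) = {56}.
cl(A) = ⋂ {C closed : A ⊆ C}. Closed sets containing A: {56, 58, 59}, {56, 57, 58, 59}.
Intersecting these: cl(A) = {56, 58, 59}.
∂A = cl(A) ∖ int(A) = {56, 58, 59} ∖ {56} = {58, 59}.


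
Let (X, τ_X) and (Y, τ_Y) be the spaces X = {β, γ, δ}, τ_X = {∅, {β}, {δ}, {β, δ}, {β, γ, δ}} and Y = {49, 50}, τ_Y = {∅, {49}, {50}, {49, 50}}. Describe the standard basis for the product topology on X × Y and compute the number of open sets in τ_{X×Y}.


Basis B = {∅ × ∅, {β} × {49}, {β} × {50}, {δ} × {49}, {δ} × {50}, {β} × {49, 50}, {β, δ} × {49}, {β, δ} × {50}, {δ} × {49, 50}, {β, γ, δ} × {49}, {β, γ, δ} × {50}, {β, δ} × {49, 50}, {β, γ, δ} × {49, 50}}; |τ_{X×Y}| = 25.

Enumerate products U × V with U ∈ τ_X, V ∈ τ_Y (deduplicated):
  ∅ × ∅ = {} (∅)
  {β} × {49} = {(β,49)}
  {β} × {50} = {(β,50)}
  {δ} × {49} = {(δ,49)}
  {δ} × {50} = {(δ,50)}
  {β} × {49, 50} = {(β,49), (β,50)}
  {β, δ} × {49} = {(β,49), (δ,49)}
  {β, δ} × {50} = {(β,50), (δ,50)}
  {δ} × {49, 50} = {(δ,49), (δ,50)}
  {β, γ, δ} × {49} = {(β,49), (γ,49), (δ,49)}
  {β, γ, δ} × {50} = {(β,50), (γ,50), (δ,50)}
  {β, δ} × {49, 50} = {(β,49), (β,50), (δ,49), (δ,50)}
  {β, γ, δ} × {49, 50} = {(β,49), (β,50), (γ,49), (γ,50), (δ,49), (δ,50)}
These 13 distinct sets form the basis B.
Close under arbitrary unions to get τ_{X×Y}; counting gives |τ_{X×Y}| = 25.


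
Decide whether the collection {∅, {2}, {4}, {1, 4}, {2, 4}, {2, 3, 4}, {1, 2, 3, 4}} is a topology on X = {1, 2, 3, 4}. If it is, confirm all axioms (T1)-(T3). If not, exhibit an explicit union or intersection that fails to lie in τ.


τ is NOT a topology on X.

Axiom (T1): ∅ ∈ τ? Yes; X ∈ τ? Yes.
Axiom (T2/T3): check pairwise unions and intersections of members of τ.
Counterexample for (T2): {2} ∪ {1, 4} = {1, 2, 4} ∉ τ. Therefore τ is NOT a topology.


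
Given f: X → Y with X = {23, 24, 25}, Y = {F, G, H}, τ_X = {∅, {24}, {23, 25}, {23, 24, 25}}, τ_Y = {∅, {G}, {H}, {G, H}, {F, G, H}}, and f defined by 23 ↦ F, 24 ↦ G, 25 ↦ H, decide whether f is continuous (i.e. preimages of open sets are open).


f is NOT continuous.

Compute f^{-1}(U) for each U ∈ τ_Y:
  U = ∅: f^{-1}(U) = ∅ ∈ τ_X ✓.
  U = {G}: f^{-1}(U) = {24} ∈ τ_X ✓.
  U = {H}: f^{-1}(U) = {25} ∉ τ_X ✗.
  U = {G, H}: f^{-1}(U) = {24, 25} ∉ τ_X ✗.
  U = {F, G, H}: f^{-1}(U) = {23, 24, 25} ∈ τ_X ✓.
Found U = {H} with f^{-1}(U) = {25} not in τ_X. Therefore f is NOT continuous.


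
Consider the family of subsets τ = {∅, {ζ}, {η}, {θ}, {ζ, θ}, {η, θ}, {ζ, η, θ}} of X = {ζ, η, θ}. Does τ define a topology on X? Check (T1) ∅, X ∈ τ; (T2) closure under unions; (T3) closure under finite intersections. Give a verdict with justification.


τ is NOT a topology on X.

Axiom (T1): ∅ ∈ τ? Yes; X ∈ τ? Yes.
Axiom (T2/T3): check pairwise unions and intersections of members of τ.
Counterexample for (T2): {ζ} ∪ {η} = {ζ, η} ∉ τ. Therefore τ is NOT a topology.


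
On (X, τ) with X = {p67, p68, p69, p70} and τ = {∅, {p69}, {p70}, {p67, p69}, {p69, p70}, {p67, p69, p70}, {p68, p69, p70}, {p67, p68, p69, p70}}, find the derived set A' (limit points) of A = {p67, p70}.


A' = {p68}

For each x ∈ X, list the open sets U ∈ τ with x ∈ U, then check whether U ∩ (A ∖ {x}) ≠ ∅ for every such U.
  x = p67: open {p67, p69} ∋ x has {p67, p69} ∩ (A ∖ {p67}) = ∅, so x is NOT a limit point.
  x = p68: opens ∋ x are {p68, p69, p70}, {p67, p68, p69, p70}; each meets A ∖ {p68}, so x IS a limit point.
  x = p69: open {p69} ∋ x has {p69} ∩ (A ∖ {p69}) = ∅, so x is NOT a limit point.
  x = p70: open {p70} ∋ x has {p70} ∩ (A ∖ {p70}) = ∅, so x is NOT a limit point.
Collecting: A' = {p68}.


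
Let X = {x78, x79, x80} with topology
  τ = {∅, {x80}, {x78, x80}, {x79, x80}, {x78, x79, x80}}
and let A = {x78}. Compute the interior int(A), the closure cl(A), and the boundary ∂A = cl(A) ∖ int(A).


int(A) = ∅, cl(A) = {x78}, ∂A = {x78}.

Closed sets in (X, τ) are complements of opens:
  closed(X, τ) = {∅, {x78}, {x79}, {x78, x79}, {x78, x79, x80}}.
int(A) = ⋃ {U ∈ τ : U ⊆ A}. Opens contained in A: ∅.
Taking the union of these: int(A) = ∅.
cl(A) = ⋂ {C closed : A ⊆ C}. Closed sets containing A: {x78}, {x78, x79}, {x78, x79, x80}.
Intersecting these: cl(A) = {x78}.
∂A = cl(A) ∖ int(A) = {x78} ∖ ∅ = {x78}.


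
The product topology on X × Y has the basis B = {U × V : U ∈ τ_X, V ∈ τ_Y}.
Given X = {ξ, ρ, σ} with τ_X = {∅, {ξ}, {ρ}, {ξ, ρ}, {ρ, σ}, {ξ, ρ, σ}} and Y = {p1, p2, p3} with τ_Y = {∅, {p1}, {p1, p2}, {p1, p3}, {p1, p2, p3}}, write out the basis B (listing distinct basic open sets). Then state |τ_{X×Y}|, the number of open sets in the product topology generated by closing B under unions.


Basis B = {∅ × ∅, {ξ} × {p1}, {ρ} × {p1}, {ξ} × {p1, p2}, {ξ} × {p1, p3}, {ξ, ρ} × {p1}, {ρ} × {p1, p2}, {ρ} × {p1, p3}, {ρ, σ} × {p1}, {ξ} × {p1, p2, p3}, {ξ, ρ, σ} × {p1}, {ρ} × {p1, p2, p3}, {ξ, ρ} × {p1, p2}, {ξ, ρ} × {p1, p3}, {ρ, σ} × {p1, p2}, {ρ, σ} × {p1, p3}, {ξ, ρ} × {p1, p2, p3}, {ξ, ρ, σ} × {p1, p2}, {ξ, ρ, σ} × {p1, p3}, {ρ, σ} × {p1, p2, p3}, {ξ, ρ, σ} × {p1, p2, p3}}; |τ_{X×Y}| = 70.

Enumerate products U × V with U ∈ τ_X, V ∈ τ_Y (deduplicated):
  ∅ × ∅ = {} (∅)
  {ξ} × {p1} = {(ξ,p1)}
  {ρ} × {p1} = {(ρ,p1)}
  {ξ} × {p1, p2} = {(ξ,p1), (ξ,p2)}
  {ξ} × {p1, p3} = {(ξ,p1), (ξ,p3)}
  {ξ, ρ} × {p1} = {(ξ,p1), (ρ,p1)}
  {ρ} × {p1, p2} = {(ρ,p1), (ρ,p2)}
  {ρ} × {p1, p3} = {(ρ,p1), (ρ,p3)}
  {ρ, σ} × {p1} = {(ρ,p1), (σ,p1)}
  {ξ} × {p1, p2, p3} = {(ξ,p1), (ξ,p2), (ξ,p3)}
  {ξ, ρ, σ} × {p1} = {(ξ,p1), (ρ,p1), (σ,p1)}
  {ρ} × {p1, p2, p3} = {(ρ,p1), (ρ,p2), (ρ,p3)}
  {ξ, ρ} × {p1, p2} = {(ξ,p1), (ξ,p2), (ρ,p1), (ρ,p2)}
  {ξ, ρ} × {p1, p3} = {(ξ,p1), (ξ,p3), (ρ,p1), (ρ,p3)}
  {ρ, σ} × {p1, p2} = {(ρ,p1), (ρ,p2), (σ,p1), (σ,p2)}
  {ρ, σ} × {p1, p3} = {(ρ,p1), (ρ,p3), (σ,p1), (σ,p3)}
  {ξ, ρ} × {p1, p2, p3} = {(ξ,p1), (ξ,p2), (ξ,p3), (ρ,p1), (ρ,p2), (ρ,p3)}
  {ξ, ρ, σ} × {p1, p2} = {(ξ,p1), (ξ,p2), (ρ,p1), (ρ,p2), (σ,p1), (σ,p2)}
  {ξ, ρ, σ} × {p1, p3} = {(ξ,p1), (ξ,p3), (ρ,p1), (ρ,p3), (σ,p1), (σ,p3)}
  {ρ, σ} × {p1, p2, p3} = {(ρ,p1), (ρ,p2), (ρ,p3), (σ,p1), (σ,p2), (σ,p3)}
  {ξ, ρ, σ} × {p1, p2, p3} = {(ξ,p1), (ξ,p2), (ξ,p3), (ρ,p1), (ρ,p2), (ρ,p3), (σ,p1), (σ,p2), (σ,p3)}
These 21 distinct sets form the basis B.
Close under arbitrary unions to get τ_{X×Y}; counting gives |τ_{X×Y}| = 70.


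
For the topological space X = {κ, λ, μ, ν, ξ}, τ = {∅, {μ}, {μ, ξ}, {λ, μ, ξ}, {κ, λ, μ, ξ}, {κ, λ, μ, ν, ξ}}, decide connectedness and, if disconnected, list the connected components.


(X, τ) is connected.

Find clopen sets (U ∈ τ with X ∖ U ∈ τ):
  U = ∅, X ∖ U = {κ, λ, μ, ν, ξ} — both open, so U is clopen.
  U = {κ, λ, μ, ν, ξ}, X ∖ U = ∅ — both open, so U is clopen.
Only trivial clopens (∅ and X) exist, so (X, τ) is connected.
Compute connected components by grouping points that agree on all clopens:
  component: {κ, λ, μ, ν, ξ}


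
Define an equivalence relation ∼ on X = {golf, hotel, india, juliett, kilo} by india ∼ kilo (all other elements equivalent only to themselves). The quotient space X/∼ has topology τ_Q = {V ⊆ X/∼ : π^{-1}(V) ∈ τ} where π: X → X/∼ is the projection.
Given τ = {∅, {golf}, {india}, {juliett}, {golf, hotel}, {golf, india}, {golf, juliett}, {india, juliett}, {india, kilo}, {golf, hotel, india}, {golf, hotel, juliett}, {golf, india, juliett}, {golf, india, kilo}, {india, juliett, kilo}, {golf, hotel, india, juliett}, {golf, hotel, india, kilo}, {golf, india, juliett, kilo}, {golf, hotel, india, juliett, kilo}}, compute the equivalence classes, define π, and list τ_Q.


X/∼ = {[golf], [hotel], [india=kilo], [juliett]}; |τ_Q| = 12.

Equivalence classes: [golf], [hotel], [india=kilo], [juliett].
Quotient map π: X → X/∼ sends golf ↦ [golf], hotel ↦ [hotel], india ↦ [india=kilo], juliett ↦ [juliett], kilo ↦ [india=kilo].
For each subset V ⊆ X/∼, compute π^{-1}(V) ⊆ X and check whether π^{-1}(V) ∈ τ. V is open in τ_Q iff π^{-1}(V) ∈ τ.
  V = {}: π^{-1}(V) = ∅ ∈ τ ✓.
  V = {[golf]}: π^{-1}(V) = {golf} ∈ τ ✓.
  V = {[hotel]}: π^{-1}(V) = {hotel} ∉ τ ✗.
  V = {[golf], [hotel]}: π^{-1}(V) = {golf, hotel} ∈ τ ✓.
  V = {[india=kilo]}: π^{-1}(V) = {india, kilo} ∈ τ ✓.
  V = {[golf], [india=kilo]}: π^{-1}(V) = {golf, india, kilo} ∈ τ ✓.
  V = {[hotel], [india=kilo]}: π^{-1}(V) = {hotel, india, kilo} ∉ τ ✗.
  V = {[golf], [hotel], [india=kilo]}: π^{-1}(V) = {golf, hotel, india, kilo} ∈ τ ✓.
  V = {[juliett]}: π^{-1}(V) = {juliett} ∈ τ ✓.
  V = {[golf], [juliett]}: π^{-1}(V) = {golf, juliett} ∈ τ ✓.
  V = {[hotel], [juliett]}: π^{-1}(V) = {hotel, juliett} ∉ τ ✗.
  V = {[golf], [hotel], [juliett]}: π^{-1}(V) = {golf, hotel, juliett} ∈ τ ✓.
  V = {[india=kilo], [juliett]}: π^{-1}(V) = {india, juliett, kilo} ∈ τ ✓.
  V = {[golf], [india=kilo], [juliett]}: π^{-1}(V) = {golf, india, juliett, kilo} ∈ τ ✓.
  V = {[hotel], [india=kilo], [juliett]}: π^{-1}(V) = {hotel, india, juliett, kilo} ∉ τ ✗.
  V = {[golf], [hotel], [india=kilo], [juliett]}: π^{-1}(V) = {golf, hotel, india, juliett, kilo} ∈ τ ✓.
Open sets in the quotient: τ_Q = {{}, {[golf]}, {[golf], [hotel]}, {[india=kilo]}, {[golf], [india=kilo]}, {[golf], [hotel], [india=kilo]}, {[juliett]}, {[golf], [juliett]}, {[golf], [hotel], [juliett]}, {[india=kilo], [juliett]}, {[golf], [india=kilo], [juliett]}, {[golf], [hotel], [india=kilo], [juliett]}} (12 elements).


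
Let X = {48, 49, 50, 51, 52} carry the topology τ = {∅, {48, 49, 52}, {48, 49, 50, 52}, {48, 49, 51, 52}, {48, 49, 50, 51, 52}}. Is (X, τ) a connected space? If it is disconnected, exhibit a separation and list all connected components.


(X, τ) is connected.

Find clopen sets (U ∈ τ with X ∖ U ∈ τ):
  U = ∅, X ∖ U = {48, 49, 50, 51, 52} — both open, so U is clopen.
  U = {48, 49, 50, 51, 52}, X ∖ U = ∅ — both open, so U is clopen.
Only trivial clopens (∅ and X) exist, so (X, τ) is connected.
Compute connected components by grouping points that agree on all clopens:
  component: {48, 49, 50, 51, 52}


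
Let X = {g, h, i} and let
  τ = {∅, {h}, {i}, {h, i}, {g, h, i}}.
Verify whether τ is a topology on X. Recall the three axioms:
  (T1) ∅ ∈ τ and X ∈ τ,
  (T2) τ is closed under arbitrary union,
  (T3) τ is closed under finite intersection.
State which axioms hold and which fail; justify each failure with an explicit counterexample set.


τ IS a topology on X.

Axiom (T1): ∅ ∈ τ? Yes; X ∈ τ? Yes.
Axiom (T2/T3): check pairwise unions and intersections of members of τ.
All pairwise intersections and unions checked — each lies in τ. Therefore τ satisfies (T1), (T2), (T3): it IS a topology on X.


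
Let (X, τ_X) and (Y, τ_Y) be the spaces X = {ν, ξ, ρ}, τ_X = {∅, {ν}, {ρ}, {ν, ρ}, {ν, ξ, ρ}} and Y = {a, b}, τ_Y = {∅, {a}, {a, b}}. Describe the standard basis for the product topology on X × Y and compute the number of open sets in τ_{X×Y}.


Basis B = {∅ × ∅, {ν} × {a}, {ρ} × {a}, {ν} × {a, b}, {ν, ρ} × {a}, {ρ} × {a, b}, {ν, ξ, ρ} × {a}, {ν, ρ} × {a, b}, {ν, ξ, ρ} × {a, b}}; |τ_{X×Y}| = 14.

Enumerate products U × V with U ∈ τ_X, V ∈ τ_Y (deduplicated):
  ∅ × ∅ = {} (∅)
  {ν} × {a} = {(ν,a)}
  {ρ} × {a} = {(ρ,a)}
  {ν} × {a, b} = {(ν,a), (ν,b)}
  {ν, ρ} × {a} = {(ν,a), (ρ,a)}
  {ρ} × {a, b} = {(ρ,a), (ρ,b)}
  {ν, ξ, ρ} × {a} = {(ν,a), (ξ,a), (ρ,a)}
  {ν, ρ} × {a, b} = {(ν,a), (ν,b), (ρ,a), (ρ,b)}
  {ν, ξ, ρ} × {a, b} = {(ν,a), (ν,b), (ξ,a), (ξ,b), (ρ,a), (ρ,b)}
These 9 distinct sets form the basis B.
Close under arbitrary unions to get τ_{X×Y}; counting gives |τ_{X×Y}| = 14.


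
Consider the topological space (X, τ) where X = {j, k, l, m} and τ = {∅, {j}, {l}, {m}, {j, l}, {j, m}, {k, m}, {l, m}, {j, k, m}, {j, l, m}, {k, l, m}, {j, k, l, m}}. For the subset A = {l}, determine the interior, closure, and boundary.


int(A) = {l}, cl(A) = {l}, ∂A = ∅.

Closed sets in (X, τ) are complements of opens:
  closed(X, τ) = {∅, {j}, {k}, {l}, {j, k}, {j, l}, {k, l}, {k, m}, {j, k, l}, {j, k, m}, {k, l, m}, {j, k, l, m}}.
int(A) = ⋃ {U ∈ τ : U ⊆ A}. Opens contained in A: ∅, {l}.
Taking the union of these: int(A) = {l}.
cl(A) = ⋂ {C closed : A ⊆ C}. Closed sets containing A: {l}, {j, l}, {k, l}, {j, k, l}, {k, l, m}, {j, k, l, m}.
Intersecting these: cl(A) = {l}.
∂A = cl(A) ∖ int(A) = {l} ∖ {l} = ∅.


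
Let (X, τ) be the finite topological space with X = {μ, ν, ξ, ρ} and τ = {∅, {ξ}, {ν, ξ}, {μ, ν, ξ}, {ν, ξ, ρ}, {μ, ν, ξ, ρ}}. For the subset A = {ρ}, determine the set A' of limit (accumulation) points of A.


A' = ∅

For each x ∈ X, list the open sets U ∈ τ with x ∈ U, then check whether U ∩ (A ∖ {x}) ≠ ∅ for every such U.
  x = μ: open {μ, ν, ξ} ∋ x has {μ, ν, ξ} ∩ (A ∖ {μ}) = ∅, so x is NOT a limit point.
  x = ν: open {ν, ξ} ∋ x has {ν, ξ} ∩ (A ∖ {ν}) = ∅, so x is NOT a limit point.
  x = ξ: open {ξ} ∋ x has {ξ} ∩ (A ∖ {ξ}) = ∅, so x is NOT a limit point.
  x = ρ: open {ν, ξ, ρ} ∋ x has {ν, ξ, ρ} ∩ (A ∖ {ρ}) = ∅, so x is NOT a limit point.
Collecting: A' = ∅.


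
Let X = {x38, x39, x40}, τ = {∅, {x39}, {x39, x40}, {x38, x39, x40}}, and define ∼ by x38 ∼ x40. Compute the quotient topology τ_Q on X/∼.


X/∼ = {[x38=x40], [x39]}; |τ_Q| = 3.

Equivalence classes: [x38=x40], [x39].
Quotient map π: X → X/∼ sends x38 ↦ [x38=x40], x39 ↦ [x39], x40 ↦ [x38=x40].
For each subset V ⊆ X/∼, compute π^{-1}(V) ⊆ X and check whether π^{-1}(V) ∈ τ. V is open in τ_Q iff π^{-1}(V) ∈ τ.
  V = {}: π^{-1}(V) = ∅ ∈ τ ✓.
  V = {[x38=x40]}: π^{-1}(V) = {x38, x40} ∉ τ ✗.
  V = {[x39]}: π^{-1}(V) = {x39} ∈ τ ✓.
  V = {[x38=x40], [x39]}: π^{-1}(V) = {x38, x39, x40} ∈ τ ✓.
Open sets in the quotient: τ_Q = {{}, {[x39]}, {[x38=x40], [x39]}} (3 elements).


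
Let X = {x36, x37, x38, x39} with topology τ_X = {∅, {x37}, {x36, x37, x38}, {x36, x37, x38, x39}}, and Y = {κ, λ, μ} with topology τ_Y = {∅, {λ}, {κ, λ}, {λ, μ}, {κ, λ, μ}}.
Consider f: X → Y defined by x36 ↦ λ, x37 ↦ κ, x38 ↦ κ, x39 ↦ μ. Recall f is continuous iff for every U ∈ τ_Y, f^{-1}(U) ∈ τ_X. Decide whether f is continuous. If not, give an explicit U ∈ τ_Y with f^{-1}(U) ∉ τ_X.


f is NOT continuous.

Compute f^{-1}(U) for each U ∈ τ_Y:
  U = ∅: f^{-1}(U) = ∅ ∈ τ_X ✓.
  U = {λ}: f^{-1}(U) = {x36} ∉ τ_X ✗.
  U = {κ, λ}: f^{-1}(U) = {x36, x37, x38} ∈ τ_X ✓.
  U = {λ, μ}: f^{-1}(U) = {x36, x39} ∉ τ_X ✗.
  U = {κ, λ, μ}: f^{-1}(U) = {x36, x37, x38, x39} ∈ τ_X ✓.
Found U = {λ} with f^{-1}(U) = {x36} not in τ_X. Therefore f is NOT continuous.


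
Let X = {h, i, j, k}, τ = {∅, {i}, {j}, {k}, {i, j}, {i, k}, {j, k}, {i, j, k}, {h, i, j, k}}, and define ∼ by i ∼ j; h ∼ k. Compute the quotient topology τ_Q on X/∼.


X/∼ = {[h=k], [i=j]}; |τ_Q| = 3.

Equivalence classes: [h=k], [i=j].
Quotient map π: X → X/∼ sends h ↦ [h=k], i ↦ [i=j], j ↦ [i=j], k ↦ [h=k].
For each subset V ⊆ X/∼, compute π^{-1}(V) ⊆ X and check whether π^{-1}(V) ∈ τ. V is open in τ_Q iff π^{-1}(V) ∈ τ.
  V = {}: π^{-1}(V) = ∅ ∈ τ ✓.
  V = {[h=k]}: π^{-1}(V) = {h, k} ∉ τ ✗.
  V = {[i=j]}: π^{-1}(V) = {i, j} ∈ τ ✓.
  V = {[h=k], [i=j]}: π^{-1}(V) = {h, i, j, k} ∈ τ ✓.
Open sets in the quotient: τ_Q = {{}, {[i=j]}, {[h=k], [i=j]}} (3 elements).


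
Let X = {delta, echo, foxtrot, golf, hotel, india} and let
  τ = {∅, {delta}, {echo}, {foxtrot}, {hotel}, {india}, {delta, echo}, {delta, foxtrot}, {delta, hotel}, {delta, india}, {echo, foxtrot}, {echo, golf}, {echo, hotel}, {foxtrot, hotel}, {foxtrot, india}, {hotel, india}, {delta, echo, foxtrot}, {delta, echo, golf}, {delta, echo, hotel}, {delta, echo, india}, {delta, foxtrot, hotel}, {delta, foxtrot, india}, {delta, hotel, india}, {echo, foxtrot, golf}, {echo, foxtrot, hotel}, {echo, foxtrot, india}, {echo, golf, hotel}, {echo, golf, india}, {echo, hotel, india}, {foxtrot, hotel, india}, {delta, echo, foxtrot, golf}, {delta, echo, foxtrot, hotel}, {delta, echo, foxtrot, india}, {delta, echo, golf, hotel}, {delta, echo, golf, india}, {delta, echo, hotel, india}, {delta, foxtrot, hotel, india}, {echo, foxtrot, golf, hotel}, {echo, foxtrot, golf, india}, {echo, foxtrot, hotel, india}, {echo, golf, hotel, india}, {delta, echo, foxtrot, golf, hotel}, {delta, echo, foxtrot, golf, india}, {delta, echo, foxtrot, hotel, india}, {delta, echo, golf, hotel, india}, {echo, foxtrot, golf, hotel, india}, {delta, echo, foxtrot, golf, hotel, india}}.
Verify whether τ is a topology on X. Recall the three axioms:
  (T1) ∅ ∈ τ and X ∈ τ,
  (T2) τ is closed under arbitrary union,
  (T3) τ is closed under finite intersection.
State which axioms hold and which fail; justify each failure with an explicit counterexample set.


τ is NOT a topology on X.

Axiom (T1): ∅ ∈ τ? Yes; X ∈ τ? Yes.
Axiom (T2/T3): check pairwise unions and intersections of members of τ.
Counterexample for (T2): {echo} ∪ {india} = {echo, india} ∉ τ. Therefore τ is NOT a topology.


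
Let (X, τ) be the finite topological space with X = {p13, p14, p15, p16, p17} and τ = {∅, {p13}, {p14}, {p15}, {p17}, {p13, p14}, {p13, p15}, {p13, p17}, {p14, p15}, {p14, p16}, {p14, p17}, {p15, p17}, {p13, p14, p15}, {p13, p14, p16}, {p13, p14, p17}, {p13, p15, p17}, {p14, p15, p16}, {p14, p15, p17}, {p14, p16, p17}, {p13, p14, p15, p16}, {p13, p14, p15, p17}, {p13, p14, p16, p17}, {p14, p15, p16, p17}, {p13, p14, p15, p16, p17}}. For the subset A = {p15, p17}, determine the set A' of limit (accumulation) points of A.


A' = ∅

For each x ∈ X, list the open sets U ∈ τ with x ∈ U, then check whether U ∩ (A ∖ {x}) ≠ ∅ for every such U.
  x = p13: open {p13} ∋ x has {p13} ∩ (A ∖ {p13}) = ∅, so x is NOT a limit point.
  x = p14: open {p14} ∋ x has {p14} ∩ (A ∖ {p14}) = ∅, so x is NOT a limit point.
  x = p15: open {p15} ∋ x has {p15} ∩ (A ∖ {p15}) = ∅, so x is NOT a limit point.
  x = p16: open {p14, p16} ∋ x has {p14, p16} ∩ (A ∖ {p16}) = ∅, so x is NOT a limit point.
  x = p17: open {p17} ∋ x has {p17} ∩ (A ∖ {p17}) = ∅, so x is NOT a limit point.
Collecting: A' = ∅.


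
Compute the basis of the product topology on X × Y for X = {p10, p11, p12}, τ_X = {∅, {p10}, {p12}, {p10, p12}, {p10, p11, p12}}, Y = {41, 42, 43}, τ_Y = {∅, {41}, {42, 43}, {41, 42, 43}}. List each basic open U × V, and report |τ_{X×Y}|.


Basis B = {∅ × ∅, {p10} × {41}, {p12} × {41}, {p10, p12} × {41}, {p10} × {42, 43}, {p12} × {42, 43}, {p10} × {41, 42, 43}, {p10, p11, p12} × {41}, {p12} × {41, 42, 43}, {p10, p12} × {42, 43}, {p10, p12} × {41, 42, 43}, {p10, p11, p12} × {42, 43}, {p10, p11, p12} × {41, 42, 43}}; |τ_{X×Y}| = 25.

Enumerate products U × V with U ∈ τ_X, V ∈ τ_Y (deduplicated):
  ∅ × ∅ = {} (∅)
  {p10} × {41} = {(p10,41)}
  {p12} × {41} = {(p12,41)}
  {p10, p12} × {41} = {(p10,41), (p12,41)}
  {p10} × {42, 43} = {(p10,42), (p10,43)}
  {p12} × {42, 43} = {(p12,42), (p12,43)}
  {p10} × {41, 42, 43} = {(p10,41), (p10,42), (p10,43)}
  {p10, p11, p12} × {41} = {(p10,41), (p11,41), (p12,41)}
  {p12} × {41, 42, 43} = {(p12,41), (p12,42), (p12,43)}
  {p10, p12} × {42, 43} = {(p10,42), (p10,43), (p12,42), (p12,43)}
  {p10, p12} × {41, 42, 43} = {(p10,41), (p10,42), (p10,43), (p12,41), (p12,42), (p12,43)}
  {p10, p11, p12} × {42, 43} = {(p10,42), (p10,43), (p11,42), (p11,43), (p12,42), (p12,43)}
  {p10, p11, p12} × {41, 42, 43} = {(p10,41), (p10,42), (p10,43), (p11,41), (p11,42), (p11,43), (p12,41), (p12,42), (p12,43)}
These 13 distinct sets form the basis B.
Close under arbitrary unions to get τ_{X×Y}; counting gives |τ_{X×Y}| = 25.


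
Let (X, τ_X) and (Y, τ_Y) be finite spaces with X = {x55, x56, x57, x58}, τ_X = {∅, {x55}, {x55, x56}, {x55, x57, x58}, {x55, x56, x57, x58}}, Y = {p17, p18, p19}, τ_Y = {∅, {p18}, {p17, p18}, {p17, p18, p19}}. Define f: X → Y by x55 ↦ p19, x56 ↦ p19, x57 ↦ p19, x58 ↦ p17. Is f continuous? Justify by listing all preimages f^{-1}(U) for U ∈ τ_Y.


f is NOT continuous.

Compute f^{-1}(U) for each U ∈ τ_Y:
  U = ∅: f^{-1}(U) = ∅ ∈ τ_X ✓.
  U = {p18}: f^{-1}(U) = ∅ ∈ τ_X ✓.
  U = {p17, p18}: f^{-1}(U) = {x58} ∉ τ_X ✗.
  U = {p17, p18, p19}: f^{-1}(U) = {x55, x56, x57, x58} ∈ τ_X ✓.
Found U = {p17, p18} with f^{-1}(U) = {x58} not in τ_X. Therefore f is NOT continuous.


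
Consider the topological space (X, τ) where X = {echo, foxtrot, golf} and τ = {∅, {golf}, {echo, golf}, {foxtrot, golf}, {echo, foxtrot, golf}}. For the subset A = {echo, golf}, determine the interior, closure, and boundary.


int(A) = {echo, golf}, cl(A) = {echo, foxtrot, golf}, ∂A = {foxtrot}.

Closed sets in (X, τ) are complements of opens:
  closed(X, τ) = {∅, {echo}, {foxtrot}, {echo, foxtrot}, {echo, foxtrot, golf}}.
int(A) = ⋃ {U ∈ τ : U ⊆ A}. Opens contained in A: ∅, {golf}, {echo, golf}.
Taking the union of these: int(A) = {echo, golf}.
cl(A) = ⋂ {C closed : A ⊆ C}. Closed sets containing A: {echo, foxtrot, golf}.
Intersecting these: cl(A) = {echo, foxtrot, golf}.
∂A = cl(A) ∖ int(A) = {echo, foxtrot, golf} ∖ {echo, golf} = {foxtrot}.


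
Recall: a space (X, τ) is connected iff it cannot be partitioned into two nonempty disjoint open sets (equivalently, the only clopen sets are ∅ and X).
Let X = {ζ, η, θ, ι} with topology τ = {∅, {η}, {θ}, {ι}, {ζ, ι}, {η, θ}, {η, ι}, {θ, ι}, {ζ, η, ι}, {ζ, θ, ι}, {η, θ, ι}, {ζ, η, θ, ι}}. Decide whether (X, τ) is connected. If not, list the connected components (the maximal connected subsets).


(X, τ) is disconnected; components = [{η}, {θ}, {ζ, ι}].

Find clopen sets (U ∈ τ with X ∖ U ∈ τ):
  U = ∅, X ∖ U = {ζ, η, θ, ι} — both open, so U is clopen.
  U = {η}, X ∖ U = {ζ, θ, ι} — both open, so U is clopen.
  U = {θ}, X ∖ U = {ζ, η, ι} — both open, so U is clopen.
  U = {ζ, ι}, X ∖ U = {η, θ} — both open, so U is clopen.
  U = {η, θ}, X ∖ U = {ζ, ι} — both open, so U is clopen.
  U = {ζ, η, ι}, X ∖ U = {θ} — both open, so U is clopen.
  U = {ζ, θ, ι}, X ∖ U = {η} — both open, so U is clopen.
  U = {ζ, η, θ, ι}, X ∖ U = ∅ — both open, so U is clopen.
Nontrivial clopen(s) exist: e.g. {ζ, η, ι}. So (X, τ) is disconnected.
Compute connected components by grouping points that agree on all clopens:
  component: {η}
  component: {θ}
  component: {ζ, ι}


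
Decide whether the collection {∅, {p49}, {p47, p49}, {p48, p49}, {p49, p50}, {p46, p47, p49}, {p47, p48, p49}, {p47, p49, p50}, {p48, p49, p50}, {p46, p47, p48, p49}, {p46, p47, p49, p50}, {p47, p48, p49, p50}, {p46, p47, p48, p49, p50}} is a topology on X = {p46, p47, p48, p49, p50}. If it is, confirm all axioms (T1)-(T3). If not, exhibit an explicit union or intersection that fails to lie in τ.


τ IS a topology on X.

Axiom (T1): ∅ ∈ τ? Yes; X ∈ τ? Yes.
Axiom (T2/T3): check pairwise unions and intersections of members of τ.
All pairwise intersections and unions checked — each lies in τ. Therefore τ satisfies (T1), (T2), (T3): it IS a topology on X.


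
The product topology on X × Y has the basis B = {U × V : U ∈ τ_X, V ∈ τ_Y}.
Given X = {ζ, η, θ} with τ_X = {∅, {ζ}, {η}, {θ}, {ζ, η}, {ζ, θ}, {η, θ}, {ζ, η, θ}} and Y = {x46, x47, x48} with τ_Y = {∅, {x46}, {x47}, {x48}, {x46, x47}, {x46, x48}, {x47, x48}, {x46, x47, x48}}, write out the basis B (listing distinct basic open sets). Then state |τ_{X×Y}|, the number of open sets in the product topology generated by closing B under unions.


Basis B = {∅ × ∅, {ζ} × {x46}, {ζ} × {x47}, {ζ} × {x48}, {η} × {x46}, {η} × {x47}, {η} × {x48}, {θ} × {x46}, {θ} × {x47}, {θ} × {x48}, {ζ} × {x46, x47}, {ζ} × {x46, x48}, {ζ, η} × {x46}, {ζ, θ} × {x46}, {ζ} × {x47, x48}, {ζ, η} × {x47}, {ζ, θ} × {x47}, {ζ, η} × {x48}, {ζ, θ} × {x48}, {η} × {x46, x47}, {η} × {x46, x48}, {η, θ} × {x46}, {η} × {x47, x48}, {η, θ} × {x47}, {η, θ} × {x48}, {θ} × {x46, x47}, {θ} × {x46, x48}, {θ} × {x47, x48}, {ζ} × {x46, x47, x48}, {ζ, η, θ} × {x46}, {ζ, η, θ} × {x47}, {ζ, η, θ} × {x48}, {η} × {x46, x47, x48}, {θ} × {x46, x47, x48}, {ζ, η} × {x46, x47}, {ζ, θ} × {x46, x47}, {ζ, η} × {x46, x48}, {ζ, θ} × {x46, x48}, {ζ, η} × {x47, x48}, {ζ, θ} × {x47, x48}, {η, θ} × {x46, x47}, {η, θ} × {x46, x48}, {η, θ} × {x47, x48}, {ζ, η} × {x46, x47, x48}, {ζ, θ} × {x46, x47, x48}, {ζ, η, θ} × {x46, x47}, {ζ, η, θ} × {x46, x48}, {ζ, η, θ} × {x47, x48}, {η, θ} × {x46, x47, x48}, {ζ, η, θ} × {x46, x47, x48}}; |τ_{X×Y}| = 512.

Enumerate products U × V with U ∈ τ_X, V ∈ τ_Y (deduplicated):
  ∅ × ∅ = {} (∅)
  {ζ} × {x46} = {(ζ,x46)}
  {ζ} × {x47} = {(ζ,x47)}
  {ζ} × {x48} = {(ζ,x48)}
  {η} × {x46} = {(η,x46)}
  {η} × {x47} = {(η,x47)}
  {η} × {x48} = {(η,x48)}
  {θ} × {x46} = {(θ,x46)}
  {θ} × {x47} = {(θ,x47)}
  {θ} × {x48} = {(θ,x48)}
  {ζ} × {x46, x47} = {(ζ,x46), (ζ,x47)}
  {ζ} × {x46, x48} = {(ζ,x46), (ζ,x48)}
  {ζ, η} × {x46} = {(ζ,x46), (η,x46)}
  {ζ, θ} × {x46} = {(ζ,x46), (θ,x46)}
  {ζ} × {x47, x48} = {(ζ,x47), (ζ,x48)}
  {ζ, η} × {x47} = {(ζ,x47), (η,x47)}
  {ζ, θ} × {x47} = {(ζ,x47), (θ,x47)}
  {ζ, η} × {x48} = {(ζ,x48), (η,x48)}
  {ζ, θ} × {x48} = {(ζ,x48), (θ,x48)}
  {η} × {x46, x47} = {(η,x46), (η,x47)}
  {η} × {x46, x48} = {(η,x46), (η,x48)}
  {η, θ} × {x46} = {(η,x46), (θ,x46)}
  {η} × {x47, x48} = {(η,x47), (η,x48)}
  {η, θ} × {x47} = {(η,x47), (θ,x47)}
  {η, θ} × {x48} = {(η,x48), (θ,x48)}
  {θ} × {x46, x47} = {(θ,x46), (θ,x47)}
  {θ} × {x46, x48} = {(θ,x46), (θ,x48)}
  {θ} × {x47, x48} = {(θ,x47), (θ,x48)}
  {ζ} × {x46, x47, x48} = {(ζ,x46), (ζ,x47), (ζ,x48)}
  {ζ, η, θ} × {x46} = {(ζ,x46), (η,x46), (θ,x46)}
  {ζ, η, θ} × {x47} = {(ζ,x47), (η,x47), (θ,x47)}
  {ζ, η, θ} × {x48} = {(ζ,x48), (η,x48), (θ,x48)}
  {η} × {x46, x47, x48} = {(η,x46), (η,x47), (η,x48)}
  {θ} × {x46, x47, x48} = {(θ,x46), (θ,x47), (θ,x48)}
  {ζ, η} × {x46, x47} = {(ζ,x46), (ζ,x47), (η,x46), (η,x47)}
  {ζ, θ} × {x46, x47} = {(ζ,x46), (ζ,x47), (θ,x46), (θ,x47)}
  {ζ, η} × {x46, x48} = {(ζ,x46), (ζ,x48), (η,x46), (η,x48)}
  {ζ, θ} × {x46, x48} = {(ζ,x46), (ζ,x48), (θ,x46), (θ,x48)}
  {ζ, η} × {x47, x48} = {(ζ,x47), (ζ,x48), (η,x47), (η,x48)}
  {ζ, θ} × {x47, x48} = {(ζ,x47), (ζ,x48), (θ,x47), (θ,x48)}
  {η, θ} × {x46, x47} = {(η,x46), (η,x47), (θ,x46), (θ,x47)}
  {η, θ} × {x46, x48} = {(η,x46), (η,x48), (θ,x46), (θ,x48)}
  {η, θ} × {x47, x48} = {(η,x47), (η,x48), (θ,x47), (θ,x48)}
  {ζ, η} × {x46, x47, x48} = {(ζ,x46), (ζ,x47), (ζ,x48), (η,x46), (η,x47), (η,x48)}
  {ζ, θ} × {x46, x47, x48} = {(ζ,x46), (ζ,x47), (ζ,x48), (θ,x46), (θ,x47), (θ,x48)}
  {ζ, η, θ} × {x46, x47} = {(ζ,x46), (ζ,x47), (η,x46), (η,x47), (θ,x46), (θ,x47)}
  {ζ, η, θ} × {x46, x48} = {(ζ,x46), (ζ,x48), (η,x46), (η,x48), (θ,x46), (θ,x48)}
  {ζ, η, θ} × {x47, x48} = {(ζ,x47), (ζ,x48), (η,x47), (η,x48), (θ,x47), (θ,x48)}
  {η, θ} × {x46, x47, x48} = {(η,x46), (η,x47), (η,x48), (θ,x46), (θ,x47), (θ,x48)}
  {ζ, η, θ} × {x46, x47, x48} = {(ζ,x46), (ζ,x47), (ζ,x48), (η,x46), (η,x47), (η,x48), (θ,x46), (θ,x47), (θ,x48)}
These 50 distinct sets form the basis B.
Close under arbitrary unions to get τ_{X×Y}; counting gives |τ_{X×Y}| = 512.


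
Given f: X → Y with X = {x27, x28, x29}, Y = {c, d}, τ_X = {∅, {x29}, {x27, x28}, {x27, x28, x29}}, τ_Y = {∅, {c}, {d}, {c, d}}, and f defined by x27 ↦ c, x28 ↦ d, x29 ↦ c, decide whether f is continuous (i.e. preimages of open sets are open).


f is NOT continuous.

Compute f^{-1}(U) for each U ∈ τ_Y:
  U = ∅: f^{-1}(U) = ∅ ∈ τ_X ✓.
  U = {c}: f^{-1}(U) = {x27, x29} ∉ τ_X ✗.
  U = {d}: f^{-1}(U) = {x28} ∉ τ_X ✗.
  U = {c, d}: f^{-1}(U) = {x27, x28, x29} ∈ τ_X ✓.
Found U = {c} with f^{-1}(U) = {x27, x29} not in τ_X. Therefore f is NOT continuous.


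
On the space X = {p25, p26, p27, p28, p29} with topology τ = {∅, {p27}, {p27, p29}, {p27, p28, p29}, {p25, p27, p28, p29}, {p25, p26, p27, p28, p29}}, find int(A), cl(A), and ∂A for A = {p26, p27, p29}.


int(A) = {p27, p29}, cl(A) = {p25, p26, p27, p28, p29}, ∂A = {p25, p26, p28}.

Closed sets in (X, τ) are complements of opens:
  closed(X, τ) = {∅, {p26}, {p25, p26}, {p25, p26, p28}, {p25, p26, p28, p29}, {p25, p26, p27, p28, p29}}.
int(A) = ⋃ {U ∈ τ : U ⊆ A}. Opens contained in A: ∅, {p27}, {p27, p29}.
Taking the union of these: int(A) = {p27, p29}.
cl(A) = ⋂ {C closed : A ⊆ C}. Closed sets containing A: {p25, p26, p27, p28, p29}.
Intersecting these: cl(A) = {p25, p26, p27, p28, p29}.
∂A = cl(A) ∖ int(A) = {p25, p26, p27, p28, p29} ∖ {p27, p29} = {p25, p26, p28}.


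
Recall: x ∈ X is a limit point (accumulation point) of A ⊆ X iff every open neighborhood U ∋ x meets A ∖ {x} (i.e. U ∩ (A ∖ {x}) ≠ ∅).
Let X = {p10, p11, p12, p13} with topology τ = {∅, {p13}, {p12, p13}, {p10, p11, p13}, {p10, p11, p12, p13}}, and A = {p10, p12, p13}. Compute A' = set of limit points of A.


A' = {p10, p11, p12}

For each x ∈ X, list the open sets U ∈ τ with x ∈ U, then check whether U ∩ (A ∖ {x}) ≠ ∅ for every such U.
  x = p10: opens ∋ x are {p10, p11, p13}, {p10, p11, p12, p13}; each meets A ∖ {p10}, so x IS a limit point.
  x = p11: opens ∋ x are {p10, p11, p13}, {p10, p11, p12, p13}; each meets A ∖ {p11}, so x IS a limit point.
  x = p12: opens ∋ x are {p12, p13}, {p10, p11, p12, p13}; each meets A ∖ {p12}, so x IS a limit point.
  x = p13: open {p13} ∋ x has {p13} ∩ (A ∖ {p13}) = ∅, so x is NOT a limit point.
Collecting: A' = {p10, p11, p12}.


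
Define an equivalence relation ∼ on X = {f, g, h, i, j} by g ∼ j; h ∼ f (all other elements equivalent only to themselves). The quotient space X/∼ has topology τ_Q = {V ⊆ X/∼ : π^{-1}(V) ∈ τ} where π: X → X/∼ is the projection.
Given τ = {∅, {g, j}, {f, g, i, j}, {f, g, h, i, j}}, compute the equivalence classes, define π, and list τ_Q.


X/∼ = {[f=h], [g=j], [i]}; |τ_Q| = 3.

Equivalence classes: [f=h], [g=j], [i].
Quotient map π: X → X/∼ sends f ↦ [f=h], g ↦ [g=j], h ↦ [f=h], i ↦ [i], j ↦ [g=j].
For each subset V ⊆ X/∼, compute π^{-1}(V) ⊆ X and check whether π^{-1}(V) ∈ τ. V is open in τ_Q iff π^{-1}(V) ∈ τ.
  V = {}: π^{-1}(V) = ∅ ∈ τ ✓.
  V = {[f=h]}: π^{-1}(V) = {f, h} ∉ τ ✗.
  V = {[g=j]}: π^{-1}(V) = {g, j} ∈ τ ✓.
  V = {[f=h], [g=j]}: π^{-1}(V) = {f, g, h, j} ∉ τ ✗.
  V = {[i]}: π^{-1}(V) = {i} ∉ τ ✗.
  V = {[f=h], [i]}: π^{-1}(V) = {f, h, i} ∉ τ ✗.
  V = {[g=j], [i]}: π^{-1}(V) = {g, i, j} ∉ τ ✗.
  V = {[f=h], [g=j], [i]}: π^{-1}(V) = {f, g, h, i, j} ∈ τ ✓.
Open sets in the quotient: τ_Q = {{}, {[g=j]}, {[f=h], [g=j], [i]}} (3 elements).


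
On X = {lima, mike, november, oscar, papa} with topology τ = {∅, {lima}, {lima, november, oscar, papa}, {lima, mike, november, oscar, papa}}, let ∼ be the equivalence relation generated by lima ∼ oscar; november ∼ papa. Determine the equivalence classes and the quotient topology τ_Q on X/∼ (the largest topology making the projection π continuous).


X/∼ = {[lima=oscar], [mike], [november=papa]}; |τ_Q| = 3.

Equivalence classes: [lima=oscar], [mike], [november=papa].
Quotient map π: X → X/∼ sends lima ↦ [lima=oscar], mike ↦ [mike], november ↦ [november=papa], oscar ↦ [lima=oscar], papa ↦ [november=papa].
For each subset V ⊆ X/∼, compute π^{-1}(V) ⊆ X and check whether π^{-1}(V) ∈ τ. V is open in τ_Q iff π^{-1}(V) ∈ τ.
  V = {}: π^{-1}(V) = ∅ ∈ τ ✓.
  V = {[lima=oscar]}: π^{-1}(V) = {lima, oscar} ∉ τ ✗.
  V = {[mike]}: π^{-1}(V) = {mike} ∉ τ ✗.
  V = {[lima=oscar], [mike]}: π^{-1}(V) = {lima, mike, oscar} ∉ τ ✗.
  V = {[november=papa]}: π^{-1}(V) = {november, papa} ∉ τ ✗.
  V = {[lima=oscar], [november=papa]}: π^{-1}(V) = {lima, november, oscar, papa} ∈ τ ✓.
  V = {[mike], [november=papa]}: π^{-1}(V) = {mike, november, papa} ∉ τ ✗.
  V = {[lima=oscar], [mike], [november=papa]}: π^{-1}(V) = {lima, mike, november, oscar, papa} ∈ τ ✓.
Open sets in the quotient: τ_Q = {{}, {[lima=oscar], [november=papa]}, {[lima=oscar], [mike], [november=papa]}} (3 elements).
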